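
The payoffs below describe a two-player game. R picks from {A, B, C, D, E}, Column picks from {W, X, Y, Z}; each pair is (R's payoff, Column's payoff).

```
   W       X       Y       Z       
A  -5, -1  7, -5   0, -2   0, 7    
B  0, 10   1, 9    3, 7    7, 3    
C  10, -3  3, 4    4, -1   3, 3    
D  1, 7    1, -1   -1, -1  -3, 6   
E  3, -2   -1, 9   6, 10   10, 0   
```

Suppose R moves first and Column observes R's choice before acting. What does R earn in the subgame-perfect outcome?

6

Work backward from Column's decision.
- A → Column plays Z (best of -1, -5, -2, 7); R gets 0.
- B → Column plays W (best of 10, 9, 7, 3); R gets 0.
- C → Column plays X (best of -3, 4, -1, 3); R gets 3.
- D → Column plays W (best of 7, -1, -1, 6); R gets 1.
- E → Column plays Y (best of -2, 9, 10, 0); R gets 6.
R's induced payoffs are 0, 0, 3, 1, 6, so R commits to E. Subgame-perfect outcome: (E, Y) with payoffs (6, 10).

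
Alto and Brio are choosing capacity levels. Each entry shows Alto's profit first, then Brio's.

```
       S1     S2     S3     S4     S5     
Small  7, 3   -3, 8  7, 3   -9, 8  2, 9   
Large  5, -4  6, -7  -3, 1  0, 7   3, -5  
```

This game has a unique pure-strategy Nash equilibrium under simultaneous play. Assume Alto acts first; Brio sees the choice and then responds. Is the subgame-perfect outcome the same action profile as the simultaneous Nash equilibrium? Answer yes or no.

Work backward from Brio's decision.
- Small: Brio compares 3, 8, 3, 8, 9 and picks S5; Alto would get 2.
- Large: Brio compares -4, -7, 1, 7, -5 and picks S4; Alto would get 0.
Alto's induced payoffs are 2, 0, so Alto commits to Small. Subgame-perfect outcome: (Small, S5) with payoffs (2, 9).
Under simultaneous play:
Alto's best replies: S1→Small; S2→Large; S3→Small; S4→Large; S5→Large.
Brio's best replies: Small→S5; Large→S4.
The unique mutual best reply is (Large, S4), giving (0, 7).
Sequential outcome (Small, S5) differs from the Nash profile (Large, S4).

no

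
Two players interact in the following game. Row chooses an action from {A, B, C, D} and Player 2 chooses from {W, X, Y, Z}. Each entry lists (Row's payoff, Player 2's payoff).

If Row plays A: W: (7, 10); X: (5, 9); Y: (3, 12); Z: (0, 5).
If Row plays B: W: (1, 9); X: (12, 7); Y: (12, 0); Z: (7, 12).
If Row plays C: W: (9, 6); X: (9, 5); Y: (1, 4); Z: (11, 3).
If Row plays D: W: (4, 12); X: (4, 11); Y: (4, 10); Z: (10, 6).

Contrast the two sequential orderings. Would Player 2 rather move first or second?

If Row leads: Player 2's best replies are A→Y, B→Z, C→W, D→W; Row's induced payoffs 3, 7, 9, 4; outcome (C, W), payoffs (9, 6).
If Player 2 leads: Row's best replies are W→C, X→B, Y→B, Z→C; Player 2's induced payoffs 6, 7, 0, 3; outcome (B, X), payoffs (12, 7).
Player 2 gets 7 moving first and 6 moving second, so Player 2 prefers to move first.

first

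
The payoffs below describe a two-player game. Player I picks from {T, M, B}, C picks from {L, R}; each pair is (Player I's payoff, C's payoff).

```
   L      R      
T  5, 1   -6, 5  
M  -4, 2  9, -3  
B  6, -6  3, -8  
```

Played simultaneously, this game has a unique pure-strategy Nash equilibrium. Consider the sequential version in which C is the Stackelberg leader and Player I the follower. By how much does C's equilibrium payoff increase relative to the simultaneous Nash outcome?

3

Backward induction with C moving first.
- L: BR = B, leader payoff -6.
- R: BR = M, leader payoff -3.
Maximizing over -6, -3, C chooses R. Subgame-perfect outcome: (M, R) with payoffs (9, -3).
Now find the simultaneous Nash equilibrium.
Player I's best replies: L→B; R→M.
C's best replies: T→R; M→L; B→L.
Only (B, L) has each player best-responding; Nash payoffs (6, -6).
C's commitment gain: -3 − -6 = 3.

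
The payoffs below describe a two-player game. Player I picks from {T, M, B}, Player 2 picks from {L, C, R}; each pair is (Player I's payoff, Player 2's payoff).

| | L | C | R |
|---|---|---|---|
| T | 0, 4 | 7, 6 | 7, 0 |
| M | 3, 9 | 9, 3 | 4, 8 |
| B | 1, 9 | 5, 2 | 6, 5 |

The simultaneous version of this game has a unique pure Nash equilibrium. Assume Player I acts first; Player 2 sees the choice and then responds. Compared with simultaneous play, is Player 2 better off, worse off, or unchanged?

worse off

Work backward from Player 2's decision.
- T → Player 2 plays C (best of 4, 6, 0); Player I gets 7.
- M → Player 2 plays L (best of 9, 3, 8); Player I gets 3.
- B → Player 2 plays L (best of 9, 2, 5); Player I gets 1.
Among 7, 3, 1, the best is 7 at T. Subgame-perfect outcome: (T, C) with payoffs (7, 6).
For the simultaneous game, intersect best replies.
Player I's best replies: L→M; C→M; R→T.
Player 2's best replies: T→C; M→L; B→L.
Only (M, L) has each player best-responding; Nash payoffs (3, 9).
Player 2 earns 6 sequentially versus 9 at the Nash outcome: worse off.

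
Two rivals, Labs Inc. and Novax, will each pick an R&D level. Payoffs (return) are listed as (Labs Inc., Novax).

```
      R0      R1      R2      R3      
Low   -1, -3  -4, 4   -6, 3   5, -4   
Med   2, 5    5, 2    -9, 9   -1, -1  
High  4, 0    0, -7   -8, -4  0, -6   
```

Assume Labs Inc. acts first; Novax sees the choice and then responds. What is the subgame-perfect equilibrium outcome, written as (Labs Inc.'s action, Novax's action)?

Solve by backward induction (Labs Inc. leads).
- Low: Novax compares -3, 4, 3, -4 and picks R1; Labs Inc. would get -4.
- Med: Novax compares 5, 2, 9, -1 and picks R2; Labs Inc. would get -9.
- High: Novax compares 0, -7, -4, -6 and picks R0; Labs Inc. would get 4.
Among -4, -9, 4, the best is 4 at High. Subgame-perfect outcome: (High, R0) with payoffs (4, 0).

(High, R0)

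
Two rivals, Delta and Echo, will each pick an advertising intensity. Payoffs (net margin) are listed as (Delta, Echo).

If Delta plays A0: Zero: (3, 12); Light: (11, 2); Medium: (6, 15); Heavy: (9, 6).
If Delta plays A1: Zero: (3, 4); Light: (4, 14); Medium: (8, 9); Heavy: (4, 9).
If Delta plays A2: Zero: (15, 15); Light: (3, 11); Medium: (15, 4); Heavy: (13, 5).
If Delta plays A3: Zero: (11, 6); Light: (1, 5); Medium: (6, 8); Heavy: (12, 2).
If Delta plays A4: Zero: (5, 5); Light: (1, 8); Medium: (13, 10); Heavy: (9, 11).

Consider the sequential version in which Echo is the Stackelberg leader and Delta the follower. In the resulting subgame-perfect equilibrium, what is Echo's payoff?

Solve by backward induction (Echo leads).
- Zero: Delta compares 3, 3, 15, 11, 5 and picks A2; Echo would get 15.
- Light: Delta compares 11, 4, 3, 1, 1 and picks A0; Echo would get 2.
- Medium: Delta compares 6, 8, 15, 6, 13 and picks A2; Echo would get 4.
- Heavy: Delta compares 9, 4, 13, 12, 9 and picks A2; Echo would get 5.
Echo's induced payoffs are 15, 2, 4, 5, so Echo commits to Zero. Subgame-perfect outcome: (A2, Zero) with payoffs (15, 15).

15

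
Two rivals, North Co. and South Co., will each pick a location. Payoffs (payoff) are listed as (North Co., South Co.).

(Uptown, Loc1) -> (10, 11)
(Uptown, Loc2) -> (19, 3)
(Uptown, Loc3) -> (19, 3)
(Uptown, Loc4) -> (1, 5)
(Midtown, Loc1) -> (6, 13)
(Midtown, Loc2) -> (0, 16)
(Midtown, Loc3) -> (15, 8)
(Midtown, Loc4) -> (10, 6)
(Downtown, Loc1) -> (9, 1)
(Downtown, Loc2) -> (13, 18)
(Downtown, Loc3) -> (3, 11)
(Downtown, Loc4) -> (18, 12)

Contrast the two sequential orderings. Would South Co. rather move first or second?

second

If North Co. leads: South Co.'s best replies are Uptown→Loc1, Midtown→Loc2, Downtown→Loc2; North Co.'s induced payoffs 10, 0, 13; outcome (Downtown, Loc2), payoffs (13, 18).
If South Co. leads: North Co.'s best replies are Loc1→Uptown, Loc2→Uptown, Loc3→Uptown, Loc4→Downtown; South Co.'s induced payoffs 11, 3, 3, 12; outcome (Downtown, Loc4), payoffs (18, 12).
South Co. gets 12 moving first and 18 moving second, so South Co. prefers to move second.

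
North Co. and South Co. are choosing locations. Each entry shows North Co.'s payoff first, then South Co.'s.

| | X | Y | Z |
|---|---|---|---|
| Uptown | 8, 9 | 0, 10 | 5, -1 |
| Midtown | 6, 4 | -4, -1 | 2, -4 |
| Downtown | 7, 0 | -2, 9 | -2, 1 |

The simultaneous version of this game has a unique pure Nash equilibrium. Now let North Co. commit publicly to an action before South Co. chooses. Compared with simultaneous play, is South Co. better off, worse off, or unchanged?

worse off

South Co. best-responds to each possible North Co. move:
- Uptown: BR = Y, leader payoff 0.
- Midtown: BR = X, leader payoff 6.
- Downtown: BR = Y, leader payoff -2.
North Co.'s induced payoffs are 0, 6, -2, so North Co. commits to Midtown. Subgame-perfect outcome: (Midtown, X) with payoffs (6, 4).
Under simultaneous play:
North Co.'s best replies: X→Uptown; Y→Uptown; Z→Uptown.
South Co.'s best replies: Uptown→Y; Midtown→X; Downtown→Y.
The unique mutual best reply is (Uptown, Y), giving (0, 10).
South Co. earns 4 sequentially versus 10 at the Nash outcome: worse off.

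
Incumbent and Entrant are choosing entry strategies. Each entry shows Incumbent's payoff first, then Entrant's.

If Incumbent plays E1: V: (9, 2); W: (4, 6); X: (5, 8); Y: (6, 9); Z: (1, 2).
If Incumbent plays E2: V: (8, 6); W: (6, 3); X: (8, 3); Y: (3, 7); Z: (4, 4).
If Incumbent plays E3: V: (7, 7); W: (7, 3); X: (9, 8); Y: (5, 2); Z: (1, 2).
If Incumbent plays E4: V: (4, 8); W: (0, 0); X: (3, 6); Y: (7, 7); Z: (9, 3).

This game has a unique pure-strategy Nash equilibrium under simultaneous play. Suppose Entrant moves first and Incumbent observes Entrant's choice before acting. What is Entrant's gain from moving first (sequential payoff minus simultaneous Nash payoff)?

0

Solve by backward induction (Entrant leads).
- V: Incumbent compares 9, 8, 7, 4 and picks E1; Entrant would get 2.
- W: Incumbent compares 4, 6, 7, 0 and picks E3; Entrant would get 3.
- X: Incumbent compares 5, 8, 9, 3 and picks E3; Entrant would get 8.
- Y: Incumbent compares 6, 3, 5, 7 and picks E4; Entrant would get 7.
- Z: Incumbent compares 1, 4, 1, 9 and picks E4; Entrant would get 3.
Among 2, 3, 8, 7, 3, the best is 8 at X. Subgame-perfect outcome: (E3, X) with payoffs (9, 8).
Under simultaneous play:
Incumbent's best replies: V→E1; W→E3; X→E3; Y→E4; Z→E4.
Entrant's best replies: E1→Y; E2→Y; E3→X; E4→V.
The unique mutual best reply is (E3, X), giving (9, 8).
Entrant's commitment gain: 8 − 8 = 0.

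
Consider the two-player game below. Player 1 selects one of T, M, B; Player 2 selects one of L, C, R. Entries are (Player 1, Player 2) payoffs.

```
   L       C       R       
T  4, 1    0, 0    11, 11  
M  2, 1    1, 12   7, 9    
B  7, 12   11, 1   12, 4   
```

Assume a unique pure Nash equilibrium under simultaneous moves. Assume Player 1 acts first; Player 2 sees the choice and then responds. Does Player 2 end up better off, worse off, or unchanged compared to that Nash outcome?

worse off

Player 2 best-responds to each possible Player 1 move:
- T: Player 2 compares 1, 0, 11 and picks R; Player 1 would get 11.
- M: Player 2 compares 1, 12, 9 and picks C; Player 1 would get 1.
- B: Player 2 compares 12, 1, 4 and picks L; Player 1 would get 7.
Among 11, 1, 7, the best is 11 at T. Subgame-perfect outcome: (T, R) with payoffs (11, 11).
For the simultaneous game, intersect best replies.
Player 1's best replies: L→B; C→B; R→B.
Player 2's best replies: T→R; M→C; B→L.
The unique mutual best reply is (B, L), giving (7, 12).
Player 2 earns 11 sequentially versus 12 at the Nash outcome: worse off.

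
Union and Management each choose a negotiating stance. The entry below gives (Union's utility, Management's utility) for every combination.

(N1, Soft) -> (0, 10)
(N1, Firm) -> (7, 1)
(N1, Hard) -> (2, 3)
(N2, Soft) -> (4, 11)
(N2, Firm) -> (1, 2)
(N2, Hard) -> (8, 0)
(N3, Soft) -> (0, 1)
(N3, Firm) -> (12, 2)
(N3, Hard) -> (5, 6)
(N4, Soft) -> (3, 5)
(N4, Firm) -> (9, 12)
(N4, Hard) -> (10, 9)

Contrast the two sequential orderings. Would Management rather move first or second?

If Union leads: Management's best replies are N1→Soft, N2→Soft, N3→Hard, N4→Firm; Union's induced payoffs 0, 4, 5, 9; outcome (N4, Firm), payoffs (9, 12).
If Management leads: Union's best replies are Soft→N2, Firm→N3, Hard→N4; Management's induced payoffs 11, 2, 9; outcome (N2, Soft), payoffs (4, 11).
Management gets 11 moving first and 12 moving second, so Management prefers to move second.

second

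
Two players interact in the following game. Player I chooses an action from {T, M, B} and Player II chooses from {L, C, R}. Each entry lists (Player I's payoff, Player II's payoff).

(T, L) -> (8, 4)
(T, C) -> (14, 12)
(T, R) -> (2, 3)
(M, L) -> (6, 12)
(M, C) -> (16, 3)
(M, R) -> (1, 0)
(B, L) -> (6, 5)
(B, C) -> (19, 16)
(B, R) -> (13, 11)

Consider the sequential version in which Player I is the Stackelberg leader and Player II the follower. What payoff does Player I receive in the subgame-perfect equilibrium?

19

Backward induction with Player I moving first.
- T → Player II plays C (best of 4, 12, 3); Player I gets 14.
- M → Player II plays L (best of 12, 3, 0); Player I gets 6.
- B → Player II plays C (best of 5, 16, 11); Player I gets 19.
Player I's induced payoffs are 14, 6, 19, so Player I commits to B. Subgame-perfect outcome: (B, C) with payoffs (19, 16).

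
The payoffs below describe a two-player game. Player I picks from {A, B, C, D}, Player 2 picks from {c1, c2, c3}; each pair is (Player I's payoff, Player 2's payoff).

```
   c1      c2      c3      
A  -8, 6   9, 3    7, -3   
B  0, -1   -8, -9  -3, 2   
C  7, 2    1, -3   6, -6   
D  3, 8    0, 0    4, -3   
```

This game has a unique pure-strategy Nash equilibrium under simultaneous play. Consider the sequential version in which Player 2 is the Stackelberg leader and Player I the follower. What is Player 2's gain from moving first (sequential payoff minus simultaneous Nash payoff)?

Solve by backward induction (Player 2 leads).
- c1: Player I compares -8, 0, 7, 3 and picks C; Player 2 would get 2.
- c2: Player I compares 9, -8, 1, 0 and picks A; Player 2 would get 3.
- c3: Player I compares 7, -3, 6, 4 and picks A; Player 2 would get -3.
Maximizing over 2, 3, -3, Player 2 chooses c2. Subgame-perfect outcome: (A, c2) with payoffs (9, 3).
Now find the simultaneous Nash equilibrium.
Player I's best replies: c1→C; c2→A; c3→A.
Player 2's best replies: A→c1; B→c3; C→c1; D→c1.
The unique mutual best reply is (C, c1), giving (7, 2).
Player 2's commitment gain: 3 − 2 = 1.

1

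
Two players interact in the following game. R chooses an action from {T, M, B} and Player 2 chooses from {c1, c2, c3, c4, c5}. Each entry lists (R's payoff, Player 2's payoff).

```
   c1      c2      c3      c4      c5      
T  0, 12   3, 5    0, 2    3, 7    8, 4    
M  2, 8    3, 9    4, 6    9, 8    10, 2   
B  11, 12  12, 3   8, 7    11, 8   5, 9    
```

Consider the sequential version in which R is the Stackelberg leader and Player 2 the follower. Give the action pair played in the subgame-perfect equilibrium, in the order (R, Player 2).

Player 2 best-responds to each possible R move:
- T → Player 2 plays c1 (best of 12, 5, 2, 7, 4); R gets 0.
- M → Player 2 plays c2 (best of 8, 9, 6, 8, 2); R gets 3.
- B → Player 2 plays c1 (best of 12, 3, 7, 8, 9); R gets 11.
Maximizing over 0, 3, 11, R chooses B. Subgame-perfect outcome: (B, c1) with payoffs (11, 12).

(B, c1)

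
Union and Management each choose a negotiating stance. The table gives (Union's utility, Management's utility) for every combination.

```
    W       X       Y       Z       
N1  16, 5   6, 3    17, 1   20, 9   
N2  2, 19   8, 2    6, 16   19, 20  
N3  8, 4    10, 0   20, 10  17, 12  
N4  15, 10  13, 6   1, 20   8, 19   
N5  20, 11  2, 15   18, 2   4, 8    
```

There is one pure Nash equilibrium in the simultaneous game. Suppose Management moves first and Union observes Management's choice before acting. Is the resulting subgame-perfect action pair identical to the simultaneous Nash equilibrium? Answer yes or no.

no

Work backward from Union's decision.
- W → Union plays N5 (best of 16, 2, 8, 15, 20); Management gets 11.
- X → Union plays N4 (best of 6, 8, 10, 13, 2); Management gets 6.
- Y → Union plays N3 (best of 17, 6, 20, 1, 18); Management gets 10.
- Z → Union plays N1 (best of 20, 19, 17, 8, 4); Management gets 9.
Management's induced payoffs are 11, 6, 10, 9, so Management commits to W. Subgame-perfect outcome: (N5, W) with payoffs (20, 11).
Under simultaneous play:
Union's best replies: W→N5; X→N4; Y→N3; Z→N1.
Management's best replies: N1→Z; N2→Z; N3→Z; N4→Y; N5→X.
The unique mutual best reply is (N1, Z), giving (20, 9).
Sequential outcome (N5, W) differs from the Nash profile (N1, Z).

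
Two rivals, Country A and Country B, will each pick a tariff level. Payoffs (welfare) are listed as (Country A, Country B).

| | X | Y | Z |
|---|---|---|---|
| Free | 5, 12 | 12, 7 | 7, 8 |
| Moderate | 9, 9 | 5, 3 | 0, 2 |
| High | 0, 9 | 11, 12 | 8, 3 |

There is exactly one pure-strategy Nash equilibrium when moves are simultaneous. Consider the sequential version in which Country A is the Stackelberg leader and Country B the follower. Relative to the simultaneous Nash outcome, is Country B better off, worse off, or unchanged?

Work backward from Country B's decision.
- Free → Country B plays X (best of 12, 7, 8); Country A gets 5.
- Moderate → Country B plays X (best of 9, 3, 2); Country A gets 9.
- High → Country B plays Y (best of 9, 12, 3); Country A gets 11.
Maximizing over 5, 9, 11, Country A chooses High. Subgame-perfect outcome: (High, Y) with payoffs (11, 12).
Under simultaneous play:
Country A's best replies: X→Moderate; Y→Free; Z→High.
Country B's best replies: Free→X; Moderate→X; High→Y.
Only (Moderate, X) has each player best-responding; Nash payoffs (9, 9).
Country B earns 12 sequentially versus 9 at the Nash outcome: better off.

better off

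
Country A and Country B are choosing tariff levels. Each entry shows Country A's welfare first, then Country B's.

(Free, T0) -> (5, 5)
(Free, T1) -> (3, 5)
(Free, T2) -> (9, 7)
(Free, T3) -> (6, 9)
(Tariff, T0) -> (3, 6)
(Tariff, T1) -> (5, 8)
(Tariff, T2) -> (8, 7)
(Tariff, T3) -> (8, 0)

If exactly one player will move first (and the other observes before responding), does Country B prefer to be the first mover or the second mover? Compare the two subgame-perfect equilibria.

second

If Country A leads: Country B's best replies are Free→T3, Tariff→T1; Country A's induced payoffs 6, 5; outcome (Free, T3), payoffs (6, 9).
If Country B leads: Country A's best replies are T0→Free, T1→Tariff, T2→Free, T3→Tariff; Country B's induced payoffs 5, 8, 7, 0; outcome (Tariff, T1), payoffs (5, 8).
Country B gets 8 moving first and 9 moving second, so Country B prefers to move second.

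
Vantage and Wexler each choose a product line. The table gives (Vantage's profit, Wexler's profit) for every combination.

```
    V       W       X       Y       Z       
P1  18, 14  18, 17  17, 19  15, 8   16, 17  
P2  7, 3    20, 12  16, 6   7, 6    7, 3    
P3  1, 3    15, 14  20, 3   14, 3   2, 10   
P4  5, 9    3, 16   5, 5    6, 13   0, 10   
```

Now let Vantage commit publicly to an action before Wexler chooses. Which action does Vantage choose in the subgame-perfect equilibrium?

P2

Wexler best-responds to each possible Vantage move:
- P1: BR = X, leader payoff 17.
- P2: BR = W, leader payoff 20.
- P3: BR = W, leader payoff 15.
- P4: BR = W, leader payoff 3.
Vantage's induced payoffs are 17, 20, 15, 3, so Vantage commits to P2. Subgame-perfect outcome: (P2, W) with payoffs (20, 12).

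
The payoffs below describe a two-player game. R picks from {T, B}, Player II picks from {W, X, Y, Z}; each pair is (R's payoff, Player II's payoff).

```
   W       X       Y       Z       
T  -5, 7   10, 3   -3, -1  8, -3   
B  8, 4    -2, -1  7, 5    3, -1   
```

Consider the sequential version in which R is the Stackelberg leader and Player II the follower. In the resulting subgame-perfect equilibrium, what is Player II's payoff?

Work backward from Player II's decision.
- T: BR = W, leader payoff -5.
- B: BR = Y, leader payoff 7.
Maximizing over -5, 7, R chooses B. Subgame-perfect outcome: (B, Y) with payoffs (7, 5).

5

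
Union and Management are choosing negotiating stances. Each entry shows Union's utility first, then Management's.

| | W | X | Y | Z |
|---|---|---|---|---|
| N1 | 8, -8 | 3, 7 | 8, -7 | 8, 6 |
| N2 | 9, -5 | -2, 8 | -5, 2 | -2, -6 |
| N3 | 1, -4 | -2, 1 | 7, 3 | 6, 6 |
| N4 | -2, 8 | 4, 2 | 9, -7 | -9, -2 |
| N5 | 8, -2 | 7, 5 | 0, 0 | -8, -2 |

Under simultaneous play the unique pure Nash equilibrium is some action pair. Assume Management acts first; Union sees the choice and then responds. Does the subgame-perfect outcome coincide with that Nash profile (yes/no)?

no

Work backward from Union's decision.
- W: Union compares 8, 9, 1, -2, 8 and picks N2; Management would get -5.
- X: Union compares 3, -2, -2, 4, 7 and picks N5; Management would get 5.
- Y: Union compares 8, -5, 7, 9, 0 and picks N4; Management would get -7.
- Z: Union compares 8, -2, 6, -9, -8 and picks N1; Management would get 6.
Maximizing over -5, 5, -7, 6, Management chooses Z. Subgame-perfect outcome: (N1, Z) with payoffs (8, 6).
For the simultaneous game, intersect best replies.
Union's best replies: W→N2; X→N5; Y→N4; Z→N1.
Management's best replies: N1→X; N2→X; N3→Z; N4→W; N5→X.
Only (N5, X) has each player best-responding; Nash payoffs (7, 5).
Sequential outcome (N1, Z) differs from the Nash profile (N5, X).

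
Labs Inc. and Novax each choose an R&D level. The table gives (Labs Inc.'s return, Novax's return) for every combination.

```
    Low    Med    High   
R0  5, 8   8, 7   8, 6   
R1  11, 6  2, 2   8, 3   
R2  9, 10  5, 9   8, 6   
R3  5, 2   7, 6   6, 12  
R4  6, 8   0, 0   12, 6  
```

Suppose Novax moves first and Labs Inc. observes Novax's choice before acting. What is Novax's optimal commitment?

Work backward from Labs Inc.'s decision.
- Low: BR = R1, leader payoff 6.
- Med: BR = R0, leader payoff 7.
- High: BR = R4, leader payoff 6.
Novax's induced payoffs are 6, 7, 6, so Novax commits to Med. Subgame-perfect outcome: (R0, Med) with payoffs (8, 7).

Med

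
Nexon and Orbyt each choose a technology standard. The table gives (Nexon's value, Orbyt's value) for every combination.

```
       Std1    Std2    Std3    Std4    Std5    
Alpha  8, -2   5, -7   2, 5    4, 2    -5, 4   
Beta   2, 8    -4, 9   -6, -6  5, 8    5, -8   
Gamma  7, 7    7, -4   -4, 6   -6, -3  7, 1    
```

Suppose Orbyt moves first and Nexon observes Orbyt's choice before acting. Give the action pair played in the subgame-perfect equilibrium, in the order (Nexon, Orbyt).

(Beta, Std4)

Solve by backward induction (Orbyt leads).
- Std1: Nexon compares 8, 2, 7 and picks Alpha; Orbyt would get -2.
- Std2: Nexon compares 5, -4, 7 and picks Gamma; Orbyt would get -4.
- Std3: Nexon compares 2, -6, -4 and picks Alpha; Orbyt would get 5.
- Std4: Nexon compares 4, 5, -6 and picks Beta; Orbyt would get 8.
- Std5: Nexon compares -5, 5, 7 and picks Gamma; Orbyt would get 1.
Among -2, -4, 5, 8, 1, the best is 8 at Std4. Subgame-perfect outcome: (Beta, Std4) with payoffs (5, 8).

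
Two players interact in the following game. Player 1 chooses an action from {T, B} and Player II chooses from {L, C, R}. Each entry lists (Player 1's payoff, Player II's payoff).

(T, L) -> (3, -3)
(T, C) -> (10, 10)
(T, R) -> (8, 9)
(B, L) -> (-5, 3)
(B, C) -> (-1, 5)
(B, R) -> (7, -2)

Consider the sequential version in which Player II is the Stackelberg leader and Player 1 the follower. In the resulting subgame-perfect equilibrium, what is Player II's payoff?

10

Work backward from Player 1's decision.
- L → Player 1 plays T (best of 3, -5); Player II gets -3.
- C → Player 1 plays T (best of 10, -1); Player II gets 10.
- R → Player 1 plays T (best of 8, 7); Player II gets 9.
Among -3, 10, 9, the best is 10 at C. Subgame-perfect outcome: (T, C) with payoffs (10, 10).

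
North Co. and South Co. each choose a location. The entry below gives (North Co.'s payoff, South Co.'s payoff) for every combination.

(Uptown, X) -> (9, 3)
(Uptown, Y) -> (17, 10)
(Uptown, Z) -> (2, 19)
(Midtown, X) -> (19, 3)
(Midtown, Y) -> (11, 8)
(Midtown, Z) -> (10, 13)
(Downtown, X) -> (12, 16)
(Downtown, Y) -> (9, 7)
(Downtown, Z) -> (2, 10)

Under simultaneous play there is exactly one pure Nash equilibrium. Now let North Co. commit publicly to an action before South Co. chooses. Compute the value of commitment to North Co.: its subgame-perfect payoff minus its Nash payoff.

Work backward from South Co.'s decision.
- Uptown: BR = Z, leader payoff 2.
- Midtown: BR = Z, leader payoff 10.
- Downtown: BR = X, leader payoff 12.
Maximizing over 2, 10, 12, North Co. chooses Downtown. Subgame-perfect outcome: (Downtown, X) with payoffs (12, 16).
Now find the simultaneous Nash equilibrium.
North Co.'s best replies: X→Midtown; Y→Uptown; Z→Midtown.
South Co.'s best replies: Uptown→Z; Midtown→Z; Downtown→X.
The unique mutual best reply is (Midtown, Z), giving (10, 13).
North Co.'s commitment gain: 12 − 10 = 2.

2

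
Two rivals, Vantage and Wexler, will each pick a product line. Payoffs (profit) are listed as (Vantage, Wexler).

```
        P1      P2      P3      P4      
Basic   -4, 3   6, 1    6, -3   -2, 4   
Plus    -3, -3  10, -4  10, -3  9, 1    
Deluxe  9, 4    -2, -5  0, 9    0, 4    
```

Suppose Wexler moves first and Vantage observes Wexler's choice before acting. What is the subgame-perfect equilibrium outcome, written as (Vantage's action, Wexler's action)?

(Deluxe, P1)

Solve by backward induction (Wexler leads).
- P1 → Vantage plays Deluxe (best of -4, -3, 9); Wexler gets 4.
- P2 → Vantage plays Plus (best of 6, 10, -2); Wexler gets -4.
- P3 → Vantage plays Plus (best of 6, 10, 0); Wexler gets -3.
- P4 → Vantage plays Plus (best of -2, 9, 0); Wexler gets 1.
Maximizing over 4, -4, -3, 1, Wexler chooses P1. Subgame-perfect outcome: (Deluxe, P1) with payoffs (9, 4).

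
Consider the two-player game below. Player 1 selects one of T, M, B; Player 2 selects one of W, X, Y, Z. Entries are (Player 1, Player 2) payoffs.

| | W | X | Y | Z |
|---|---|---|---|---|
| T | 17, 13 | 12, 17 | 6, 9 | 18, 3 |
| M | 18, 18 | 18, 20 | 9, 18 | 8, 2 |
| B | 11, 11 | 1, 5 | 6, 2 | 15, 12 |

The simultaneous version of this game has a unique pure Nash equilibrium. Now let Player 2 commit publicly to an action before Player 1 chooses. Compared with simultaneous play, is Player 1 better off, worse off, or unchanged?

Work backward from Player 1's decision.
- W: BR = M, leader payoff 18.
- X: BR = M, leader payoff 20.
- Y: BR = M, leader payoff 18.
- Z: BR = T, leader payoff 3.
Among 18, 20, 18, 3, the best is 20 at X. Subgame-perfect outcome: (M, X) with payoffs (18, 20).
Under simultaneous play:
Player 1's best replies: W→M; X→M; Y→M; Z→T.
Player 2's best replies: T→X; M→X; B→Z.
Only (M, X) has each player best-responding; Nash payoffs (18, 20).
Player 1 earns 18 sequentially versus 18 at the Nash outcome: unchanged.

unchanged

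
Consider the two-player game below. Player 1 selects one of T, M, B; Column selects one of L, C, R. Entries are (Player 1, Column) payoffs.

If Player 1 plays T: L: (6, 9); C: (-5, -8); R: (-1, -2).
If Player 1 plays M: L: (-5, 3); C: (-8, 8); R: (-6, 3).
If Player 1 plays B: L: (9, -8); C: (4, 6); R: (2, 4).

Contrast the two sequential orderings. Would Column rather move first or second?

If Player 1 leads: Column's best replies are T→L, M→C, B→C; Player 1's induced payoffs 6, -8, 4; outcome (T, L), payoffs (6, 9).
If Column leads: Player 1's best replies are L→B, C→B, R→B; Column's induced payoffs -8, 6, 4; outcome (B, C), payoffs (4, 6).
Column gets 6 moving first and 9 moving second, so Column prefers to move second.

second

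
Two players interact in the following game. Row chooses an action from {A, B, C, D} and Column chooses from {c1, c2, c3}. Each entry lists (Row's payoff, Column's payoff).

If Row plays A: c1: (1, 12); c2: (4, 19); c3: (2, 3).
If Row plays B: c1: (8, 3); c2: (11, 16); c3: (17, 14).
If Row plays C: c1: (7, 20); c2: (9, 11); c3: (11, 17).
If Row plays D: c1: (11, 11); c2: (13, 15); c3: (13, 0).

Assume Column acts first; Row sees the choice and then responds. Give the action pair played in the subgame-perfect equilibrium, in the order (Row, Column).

(D, c2)

Solve by backward induction (Column leads).
- c1 → Row plays D (best of 1, 8, 7, 11); Column gets 11.
- c2 → Row plays D (best of 4, 11, 9, 13); Column gets 15.
- c3 → Row plays B (best of 2, 17, 11, 13); Column gets 14.
Maximizing over 11, 15, 14, Column chooses c2. Subgame-perfect outcome: (D, c2) with payoffs (13, 15).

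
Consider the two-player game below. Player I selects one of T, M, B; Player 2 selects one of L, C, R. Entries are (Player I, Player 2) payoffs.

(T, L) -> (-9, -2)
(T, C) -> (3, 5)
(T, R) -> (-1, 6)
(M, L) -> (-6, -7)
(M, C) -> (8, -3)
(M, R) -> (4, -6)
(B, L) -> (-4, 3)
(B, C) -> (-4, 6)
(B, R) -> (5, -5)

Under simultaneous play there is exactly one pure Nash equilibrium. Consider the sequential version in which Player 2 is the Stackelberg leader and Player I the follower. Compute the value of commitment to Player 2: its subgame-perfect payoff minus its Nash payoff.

Player I best-responds to each possible Player 2 move:
- L → Player I plays B (best of -9, -6, -4); Player 2 gets 3.
- C → Player I plays M (best of 3, 8, -4); Player 2 gets -3.
- R → Player I plays B (best of -1, 4, 5); Player 2 gets -5.
Maximizing over 3, -3, -5, Player 2 chooses L. Subgame-perfect outcome: (B, L) with payoffs (-4, 3).
For the simultaneous game, intersect best replies.
Player I's best replies: L→B; C→M; R→B.
Player 2's best replies: T→R; M→C; B→C.
The unique mutual best reply is (M, C), giving (8, -3).
Player 2's commitment gain: 3 − -3 = 6.

6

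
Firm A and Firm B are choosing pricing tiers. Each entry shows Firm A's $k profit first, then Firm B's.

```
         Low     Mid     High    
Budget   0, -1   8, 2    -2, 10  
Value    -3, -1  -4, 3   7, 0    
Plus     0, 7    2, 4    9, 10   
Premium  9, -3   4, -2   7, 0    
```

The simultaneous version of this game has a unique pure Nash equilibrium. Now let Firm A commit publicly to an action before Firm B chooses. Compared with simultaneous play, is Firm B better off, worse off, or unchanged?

Backward induction with Firm A moving first.
- Budget: BR = High, leader payoff -2.
- Value: BR = Mid, leader payoff -4.
- Plus: BR = High, leader payoff 9.
- Premium: BR = High, leader payoff 7.
Firm A's induced payoffs are -2, -4, 9, 7, so Firm A commits to Plus. Subgame-perfect outcome: (Plus, High) with payoffs (9, 10).
Now find the simultaneous Nash equilibrium.
Firm A's best replies: Low→Premium; Mid→Budget; High→Plus.
Firm B's best replies: Budget→High; Value→Mid; Plus→High; Premium→High.
The unique mutual best reply is (Plus, High), giving (9, 10).
Firm B earns 10 sequentially versus 10 at the Nash outcome: unchanged.

unchanged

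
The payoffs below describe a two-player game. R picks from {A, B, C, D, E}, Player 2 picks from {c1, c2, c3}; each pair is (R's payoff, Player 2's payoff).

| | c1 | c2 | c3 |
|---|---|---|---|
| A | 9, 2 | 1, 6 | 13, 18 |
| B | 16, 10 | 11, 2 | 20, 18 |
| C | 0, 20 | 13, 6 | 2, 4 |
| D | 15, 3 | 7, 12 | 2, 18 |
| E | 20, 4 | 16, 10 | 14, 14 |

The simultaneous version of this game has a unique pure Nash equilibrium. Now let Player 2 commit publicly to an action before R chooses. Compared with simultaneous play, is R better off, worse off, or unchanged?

Solve by backward induction (Player 2 leads).
- c1: BR = E, leader payoff 4.
- c2: BR = E, leader payoff 10.
- c3: BR = B, leader payoff 18.
Among 4, 10, 18, the best is 18 at c3. Subgame-perfect outcome: (B, c3) with payoffs (20, 18).
Now find the simultaneous Nash equilibrium.
R's best replies: c1→E; c2→E; c3→B.
Player 2's best replies: A→c3; B→c3; C→c1; D→c3; E→c3.
The unique mutual best reply is (B, c3), giving (20, 18).
R earns 20 sequentially versus 20 at the Nash outcome: unchanged.

unchanged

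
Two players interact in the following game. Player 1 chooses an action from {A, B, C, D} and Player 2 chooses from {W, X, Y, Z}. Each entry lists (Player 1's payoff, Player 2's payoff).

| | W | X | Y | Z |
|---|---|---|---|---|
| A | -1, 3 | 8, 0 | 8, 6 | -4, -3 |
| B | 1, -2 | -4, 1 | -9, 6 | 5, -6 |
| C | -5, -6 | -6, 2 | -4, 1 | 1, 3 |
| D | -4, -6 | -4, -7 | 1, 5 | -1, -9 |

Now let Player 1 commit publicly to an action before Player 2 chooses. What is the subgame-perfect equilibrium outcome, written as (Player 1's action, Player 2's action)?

(A, Y)

Backward induction with Player 1 moving first.
- A: Player 2 compares 3, 0, 6, -3 and picks Y; Player 1 would get 8.
- B: Player 2 compares -2, 1, 6, -6 and picks Y; Player 1 would get -9.
- C: Player 2 compares -6, 2, 1, 3 and picks Z; Player 1 would get 1.
- D: Player 2 compares -6, -7, 5, -9 and picks Y; Player 1 would get 1.
Among 8, -9, 1, 1, the best is 8 at A. Subgame-perfect outcome: (A, Y) with payoffs (8, 6).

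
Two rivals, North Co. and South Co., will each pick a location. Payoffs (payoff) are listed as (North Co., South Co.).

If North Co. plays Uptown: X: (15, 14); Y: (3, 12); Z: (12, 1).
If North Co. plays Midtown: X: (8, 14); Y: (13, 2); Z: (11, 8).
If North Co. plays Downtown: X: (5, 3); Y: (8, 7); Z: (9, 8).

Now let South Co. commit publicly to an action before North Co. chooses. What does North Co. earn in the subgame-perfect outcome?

15

Solve by backward induction (South Co. leads).
- X: North Co. compares 15, 8, 5 and picks Uptown; South Co. would get 14.
- Y: North Co. compares 3, 13, 8 and picks Midtown; South Co. would get 2.
- Z: North Co. compares 12, 11, 9 and picks Uptown; South Co. would get 1.
Maximizing over 14, 2, 1, South Co. chooses X. Subgame-perfect outcome: (Uptown, X) with payoffs (15, 14).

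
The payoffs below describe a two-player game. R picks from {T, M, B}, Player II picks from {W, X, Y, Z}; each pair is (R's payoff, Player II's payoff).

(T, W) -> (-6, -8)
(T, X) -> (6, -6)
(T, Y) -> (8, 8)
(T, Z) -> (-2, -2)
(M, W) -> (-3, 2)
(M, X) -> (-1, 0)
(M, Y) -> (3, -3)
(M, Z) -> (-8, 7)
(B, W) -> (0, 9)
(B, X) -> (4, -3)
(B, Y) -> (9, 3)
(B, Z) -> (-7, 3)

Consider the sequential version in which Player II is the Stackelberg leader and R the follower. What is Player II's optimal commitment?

W

R best-responds to each possible Player II move:
- W: R compares -6, -3, 0 and picks B; Player II would get 9.
- X: R compares 6, -1, 4 and picks T; Player II would get -6.
- Y: R compares 8, 3, 9 and picks B; Player II would get 3.
- Z: R compares -2, -8, -7 and picks T; Player II would get -2.
Player II's induced payoffs are 9, -6, 3, -2, so Player II commits to W. Subgame-perfect outcome: (B, W) with payoffs (0, 9).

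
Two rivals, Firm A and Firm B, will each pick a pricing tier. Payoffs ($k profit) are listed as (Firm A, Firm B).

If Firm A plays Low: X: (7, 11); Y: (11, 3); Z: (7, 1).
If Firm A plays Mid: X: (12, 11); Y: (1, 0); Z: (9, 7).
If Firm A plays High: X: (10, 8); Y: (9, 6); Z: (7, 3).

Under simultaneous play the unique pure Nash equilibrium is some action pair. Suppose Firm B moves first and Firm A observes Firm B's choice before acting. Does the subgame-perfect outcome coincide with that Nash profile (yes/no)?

Firm A best-responds to each possible Firm B move:
- X: Firm A compares 7, 12, 10 and picks Mid; Firm B would get 11.
- Y: Firm A compares 11, 1, 9 and picks Low; Firm B would get 3.
- Z: Firm A compares 7, 9, 7 and picks Mid; Firm B would get 7.
Maximizing over 11, 3, 7, Firm B chooses X. Subgame-perfect outcome: (Mid, X) with payoffs (12, 11).
Under simultaneous play:
Firm A's best replies: X→Mid; Y→Low; Z→Mid.
Firm B's best replies: Low→X; Mid→X; High→X.
The unique mutual best reply is (Mid, X), giving (12, 11).
Sequential outcome (Mid, X) coincides with the Nash profile (Mid, X).

yes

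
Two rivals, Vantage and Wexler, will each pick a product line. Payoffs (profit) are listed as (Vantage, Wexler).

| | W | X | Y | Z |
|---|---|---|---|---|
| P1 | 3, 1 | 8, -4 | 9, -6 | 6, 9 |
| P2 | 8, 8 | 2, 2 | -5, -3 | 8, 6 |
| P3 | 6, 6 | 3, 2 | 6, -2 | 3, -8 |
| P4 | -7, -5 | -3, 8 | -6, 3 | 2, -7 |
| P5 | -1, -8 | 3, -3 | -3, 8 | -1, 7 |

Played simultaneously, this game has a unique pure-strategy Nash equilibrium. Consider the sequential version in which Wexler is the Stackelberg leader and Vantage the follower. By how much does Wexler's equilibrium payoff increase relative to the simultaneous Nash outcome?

Backward induction with Wexler moving first.
- W: Vantage compares 3, 8, 6, -7, -1 and picks P2; Wexler would get 8.
- X: Vantage compares 8, 2, 3, -3, 3 and picks P1; Wexler would get -4.
- Y: Vantage compares 9, -5, 6, -6, -3 and picks P1; Wexler would get -6.
- Z: Vantage compares 6, 8, 3, 2, -1 and picks P2; Wexler would get 6.
Maximizing over 8, -4, -6, 6, Wexler chooses W. Subgame-perfect outcome: (P2, W) with payoffs (8, 8).
For the simultaneous game, intersect best replies.
Vantage's best replies: W→P2; X→P1; Y→P1; Z→P2.
Wexler's best replies: P1→Z; P2→W; P3→W; P4→X; P5→Y.
Only (P2, W) has each player best-responding; Nash payoffs (8, 8).
Wexler's commitment gain: 8 − 8 = 0.

0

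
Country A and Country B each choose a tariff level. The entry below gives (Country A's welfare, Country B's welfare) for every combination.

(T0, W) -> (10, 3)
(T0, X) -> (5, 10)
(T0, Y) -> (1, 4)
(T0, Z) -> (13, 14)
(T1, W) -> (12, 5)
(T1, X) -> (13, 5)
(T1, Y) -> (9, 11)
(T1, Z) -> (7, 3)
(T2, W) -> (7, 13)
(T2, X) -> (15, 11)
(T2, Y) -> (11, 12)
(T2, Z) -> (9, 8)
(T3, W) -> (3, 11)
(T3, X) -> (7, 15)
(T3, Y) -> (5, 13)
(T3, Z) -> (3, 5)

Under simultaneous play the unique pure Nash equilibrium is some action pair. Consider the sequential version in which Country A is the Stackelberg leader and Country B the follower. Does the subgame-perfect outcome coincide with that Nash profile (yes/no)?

Work backward from Country B's decision.
- T0 → Country B plays Z (best of 3, 10, 4, 14); Country A gets 13.
- T1 → Country B plays Y (best of 5, 5, 11, 3); Country A gets 9.
- T2 → Country B plays W (best of 13, 11, 12, 8); Country A gets 7.
- T3 → Country B plays X (best of 11, 15, 13, 5); Country A gets 7.
Among 13, 9, 7, 7, the best is 13 at T0. Subgame-perfect outcome: (T0, Z) with payoffs (13, 14).
Under simultaneous play:
Country A's best replies: W→T1; X→T2; Y→T2; Z→T0.
Country B's best replies: T0→Z; T1→Y; T2→W; T3→X.
Only (T0, Z) has each player best-responding; Nash payoffs (13, 14).
Sequential outcome (T0, Z) coincides with the Nash profile (T0, Z).

yes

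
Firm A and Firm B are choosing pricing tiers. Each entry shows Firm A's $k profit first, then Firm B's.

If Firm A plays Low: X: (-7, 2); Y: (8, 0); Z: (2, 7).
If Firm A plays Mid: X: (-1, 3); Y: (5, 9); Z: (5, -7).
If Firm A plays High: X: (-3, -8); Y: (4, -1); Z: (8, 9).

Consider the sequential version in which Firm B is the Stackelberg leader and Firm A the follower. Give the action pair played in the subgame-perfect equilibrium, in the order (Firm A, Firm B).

Firm A best-responds to each possible Firm B move:
- X: Firm A compares -7, -1, -3 and picks Mid; Firm B would get 3.
- Y: Firm A compares 8, 5, 4 and picks Low; Firm B would get 0.
- Z: Firm A compares 2, 5, 8 and picks High; Firm B would get 9.
Firm B's induced payoffs are 3, 0, 9, so Firm B commits to Z. Subgame-perfect outcome: (High, Z) with payoffs (8, 9).

(High, Z)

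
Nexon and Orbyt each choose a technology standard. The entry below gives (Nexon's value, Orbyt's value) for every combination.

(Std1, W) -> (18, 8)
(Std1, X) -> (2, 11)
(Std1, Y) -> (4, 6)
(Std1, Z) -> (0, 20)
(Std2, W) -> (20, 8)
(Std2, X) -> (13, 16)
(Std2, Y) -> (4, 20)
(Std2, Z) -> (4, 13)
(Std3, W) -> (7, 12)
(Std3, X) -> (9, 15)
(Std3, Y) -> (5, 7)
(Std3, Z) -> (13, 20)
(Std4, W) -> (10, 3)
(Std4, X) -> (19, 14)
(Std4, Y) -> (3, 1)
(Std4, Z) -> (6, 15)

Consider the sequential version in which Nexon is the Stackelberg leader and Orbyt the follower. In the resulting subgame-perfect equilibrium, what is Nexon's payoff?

13

Work backward from Orbyt's decision.
- Std1: Orbyt compares 8, 11, 6, 20 and picks Z; Nexon would get 0.
- Std2: Orbyt compares 8, 16, 20, 13 and picks Y; Nexon would get 4.
- Std3: Orbyt compares 12, 15, 7, 20 and picks Z; Nexon would get 13.
- Std4: Orbyt compares 3, 14, 1, 15 and picks Z; Nexon would get 6.
Maximizing over 0, 4, 13, 6, Nexon chooses Std3. Subgame-perfect outcome: (Std3, Z) with payoffs (13, 20).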